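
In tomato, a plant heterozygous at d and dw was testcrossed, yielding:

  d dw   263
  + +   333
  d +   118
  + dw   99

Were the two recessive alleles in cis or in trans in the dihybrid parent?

cis

The two most frequent classes are + + (333) and d dw (263); these are the parental (non-recombinant) types.
So the F1 carried + + on one chromosome and d dw on the other — the recessive alleles are on the same chromosome (cis / coupling).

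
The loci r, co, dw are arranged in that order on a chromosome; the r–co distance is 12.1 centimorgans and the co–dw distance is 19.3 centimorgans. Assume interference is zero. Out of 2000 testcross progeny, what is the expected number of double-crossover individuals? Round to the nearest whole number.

47

Map distances give recombination frequencies of 0.121 and 0.193 for the two intervals.
With no interference, expected double-crossover frequency = 0.121 × 0.193 = 0.02335.
Expected number = 0.02335 × 2000 = 46.71 ≈ 47.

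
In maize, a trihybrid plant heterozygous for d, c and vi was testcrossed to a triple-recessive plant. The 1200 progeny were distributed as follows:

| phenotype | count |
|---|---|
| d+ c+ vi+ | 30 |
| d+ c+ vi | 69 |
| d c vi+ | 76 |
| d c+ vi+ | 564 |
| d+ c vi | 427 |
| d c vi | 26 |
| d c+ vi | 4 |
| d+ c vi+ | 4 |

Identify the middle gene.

The two most frequent reciprocal classes, d+ c vi and d c+ vi+, are the parental types, so the F1 was d+ c vi / d c+ vi+.
The two rarest classes, d+ c vi+ and d c+ vi, are the double crossovers. Comparing them with the parentals, only the vi allele has switched, so vi is the middle locus and the order is c – vi – d.

vi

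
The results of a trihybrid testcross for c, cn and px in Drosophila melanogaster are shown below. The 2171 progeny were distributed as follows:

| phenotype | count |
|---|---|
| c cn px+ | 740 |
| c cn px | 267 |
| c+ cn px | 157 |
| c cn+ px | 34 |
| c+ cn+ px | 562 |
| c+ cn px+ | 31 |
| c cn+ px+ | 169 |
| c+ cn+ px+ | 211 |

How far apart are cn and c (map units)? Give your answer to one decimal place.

The two most frequent reciprocal classes, c+ cn+ px and c cn px+, are the parental types, so the F1 was c+ cn+ px / c cn px+.
The two rarest classes, c cn+ px and c+ cn px+, are the double crossovers. Comparing them with the parentals, only the c allele has switched, so c is the middle locus and the order is px – c – cn.
Crossovers in the c–cn interval produce the single-crossover classes c+ cn px and c cn+ px+ (157 + 169 = 326) plus the double crossovers (65).
RF(c–cn) = (326 + 65) / 2171 = 391/2171 = 0.1801 → 18.0 map units.

18.0 map units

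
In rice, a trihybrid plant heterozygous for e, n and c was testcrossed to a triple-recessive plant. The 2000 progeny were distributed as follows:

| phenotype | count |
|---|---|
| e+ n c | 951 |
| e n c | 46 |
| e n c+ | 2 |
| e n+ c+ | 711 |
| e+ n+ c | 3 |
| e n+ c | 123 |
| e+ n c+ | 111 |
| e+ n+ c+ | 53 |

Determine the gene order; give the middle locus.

The two most frequent reciprocal classes, e n+ c+ and e+ n c, are the parental types, so the F1 was e n+ c+ / e+ n c.
The two rarest classes, e n c+ and e+ n+ c, are the double crossovers. Comparing them with the parentals, only the n allele has switched, so n is the middle locus and the order is c – n – e.

n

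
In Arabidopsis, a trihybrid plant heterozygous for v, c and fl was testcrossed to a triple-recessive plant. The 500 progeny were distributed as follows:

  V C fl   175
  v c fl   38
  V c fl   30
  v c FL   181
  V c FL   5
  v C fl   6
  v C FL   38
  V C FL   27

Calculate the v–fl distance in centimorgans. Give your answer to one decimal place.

15.2 centimorgans

The two most frequent reciprocal classes, v c FL and V C fl, are the parental types, so the F1 was v c FL / V C fl.
The two rarest classes, V c FL and v C fl, are the double crossovers. Comparing them with the parentals, only the v allele has switched, so v is the middle locus and the order is fl – v – c.
Crossovers in the fl–v interval produce the single-crossover classes v c fl and V C FL (38 + 27 = 65) plus the double crossovers (11).
RF(fl–v) = (65 + 11) / 500 = 76/500 = 0.1520 → 15.2 centimorgans.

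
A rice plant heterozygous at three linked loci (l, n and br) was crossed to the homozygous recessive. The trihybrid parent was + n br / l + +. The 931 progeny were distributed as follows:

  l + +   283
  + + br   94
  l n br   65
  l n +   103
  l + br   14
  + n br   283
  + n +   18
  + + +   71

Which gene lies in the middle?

The two rarest classes, + n + and l + br, are the double crossovers. Comparing them with the parentals, only the br allele has switched, so br is the middle locus and the order is l – br – n.

br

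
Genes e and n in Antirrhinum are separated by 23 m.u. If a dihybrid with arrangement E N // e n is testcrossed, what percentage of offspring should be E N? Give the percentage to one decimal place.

A map distance of 23 m.u. corresponds to a recombination frequency of 0.230.
The F1 is E N / e n, so E N is a parental gamete class with expected frequency (1 − r)/2 = 0.770/2 = 0.3850.
That is 0.3850 = 38.5% of the progeny.

38.5%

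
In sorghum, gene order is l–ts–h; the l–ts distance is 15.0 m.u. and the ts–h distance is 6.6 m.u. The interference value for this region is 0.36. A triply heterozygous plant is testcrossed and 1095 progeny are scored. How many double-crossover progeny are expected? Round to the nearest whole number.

7

Map distances give recombination frequencies of 0.150 and 0.066 for the two intervals.
With interference 0.36 (so coincidence = 0.64), expected double-crossover frequency = 0.150 × 0.066 × 0.64 = 0.00634.
Expected number = 0.00634 × 1095 = 6.94 ≈ 7.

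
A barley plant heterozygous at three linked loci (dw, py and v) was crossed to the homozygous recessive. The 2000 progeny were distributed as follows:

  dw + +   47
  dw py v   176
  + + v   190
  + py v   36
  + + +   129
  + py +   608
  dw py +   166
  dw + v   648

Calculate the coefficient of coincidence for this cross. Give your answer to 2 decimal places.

The two most frequent reciprocal classes, + py + and dw + v, are the parental types, so the F1 was + py + / dw + v.
The two rarest classes, + py v and dw + +, are the double crossovers. Comparing them with the parentals, only the v allele has switched, so v is the middle locus and the order is dw – v – py.
dw–v: (356 + 83)/2000 = 0.2195; v–py: (305 + 83)/2000 = 0.1940.
Expected DCO frequency = 0.2195 × 0.1940 ≈ 0.04258; observed = 83/2000 ≈ 0.04150.
Coefficient of coincidence = 0.04150/0.04258 ≈ 0.97.

0.97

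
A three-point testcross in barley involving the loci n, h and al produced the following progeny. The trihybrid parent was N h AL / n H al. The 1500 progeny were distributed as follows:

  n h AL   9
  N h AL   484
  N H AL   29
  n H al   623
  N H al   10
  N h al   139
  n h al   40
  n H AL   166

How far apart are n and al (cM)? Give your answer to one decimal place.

21.6 cM

The two rarest classes, n h AL and N H al, are the double crossovers. Comparing them with the parentals, only the n allele has switched, so n is the middle locus and the order is h – n – al.
Crossovers in the n–al interval produce the single-crossover classes N h al and n H AL (139 + 166 = 305) plus the double crossovers (19).
RF(n–al) = (305 + 19) / 1500 = 324/1500 = 0.2160 → 21.6 cM.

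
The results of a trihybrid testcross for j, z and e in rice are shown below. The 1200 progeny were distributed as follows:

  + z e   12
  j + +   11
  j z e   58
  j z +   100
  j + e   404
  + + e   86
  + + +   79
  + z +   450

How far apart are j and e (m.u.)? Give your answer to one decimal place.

17.4 m.u.

The two most frequent reciprocal classes, j + e and + z +, are the parental types, so the F1 was j + e / + z +.
The two rarest classes, j + + and + z e, are the double crossovers. Comparing them with the parentals, only the e allele has switched, so e is the middle locus and the order is j – e – z.
Crossovers in the j–e interval produce the single-crossover classes + + e and j z + (86 + 100 = 186) plus the double crossovers (23).
RF(j–e) = (186 + 23) / 1200 = 209/1200 = 0.1742 → 17.4 m.u.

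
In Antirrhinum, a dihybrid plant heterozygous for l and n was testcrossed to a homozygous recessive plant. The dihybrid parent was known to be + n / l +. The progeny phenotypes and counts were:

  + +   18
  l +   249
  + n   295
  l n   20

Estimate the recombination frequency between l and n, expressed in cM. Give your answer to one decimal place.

6.5 cM

The recombinant classes are + + and l n: 18 + 20 = 38.
Recombination frequency = 38/582 = 0.0653 ≈ 6.5%, i.e. 6.5 cM.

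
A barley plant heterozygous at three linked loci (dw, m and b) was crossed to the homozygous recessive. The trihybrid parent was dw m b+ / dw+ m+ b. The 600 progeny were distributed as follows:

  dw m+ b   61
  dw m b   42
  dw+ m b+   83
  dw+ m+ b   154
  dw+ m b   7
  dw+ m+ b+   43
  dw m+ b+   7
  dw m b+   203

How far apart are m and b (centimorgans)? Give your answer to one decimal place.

The two rarest classes, dw m+ b+ and dw+ m b, are the double crossovers. Comparing them with the parentals, only the m allele has switched, so m is the middle locus and the order is b – m – dw.
Crossovers in the b–m interval produce the single-crossover classes dw m b and dw+ m+ b+ (42 + 43 = 85) plus the double crossovers (14).
RF(b–m) = (85 + 14) / 600 = 99/600 = 0.1650 → 16.5 centimorgans.

16.5 centimorgans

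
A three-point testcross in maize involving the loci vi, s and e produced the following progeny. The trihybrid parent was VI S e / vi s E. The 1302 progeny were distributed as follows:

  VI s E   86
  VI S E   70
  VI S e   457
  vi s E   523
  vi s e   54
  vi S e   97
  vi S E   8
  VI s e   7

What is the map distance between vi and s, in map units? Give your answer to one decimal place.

15.2 map units

The two rarest classes, VI s e and vi S E, are the double crossovers. Comparing them with the parentals, only the s allele has switched, so s is the middle locus and the order is e – s – vi.
Crossovers in the s–vi interval produce the single-crossover classes vi S e and VI s E (97 + 86 = 183) plus the double crossovers (15).
RF(s–vi) = (183 + 15) / 1302 = 198/1302 = 0.1521 → 15.2 map units.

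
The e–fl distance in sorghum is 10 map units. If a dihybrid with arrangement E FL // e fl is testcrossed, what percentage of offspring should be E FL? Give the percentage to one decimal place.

A map distance of 10 map units corresponds to a recombination frequency of 0.100.
The F1 is E FL / e fl, so E FL is a parental gamete class with expected frequency (1 − r)/2 = 0.900/2 = 0.4500.
That is 0.4500 = 45.0% of the progeny.

45.0%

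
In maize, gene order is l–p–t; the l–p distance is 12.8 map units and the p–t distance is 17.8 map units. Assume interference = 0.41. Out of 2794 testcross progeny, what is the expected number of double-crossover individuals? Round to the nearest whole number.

38

Map distances give recombination frequencies of 0.128 and 0.178 for the two intervals.
With interference 0.41 (so coincidence = 0.59), expected double-crossover frequency = 0.128 × 0.178 × 0.59 = 0.01344.
Expected number = 0.01344 × 2794 = 37.56 ≈ 38.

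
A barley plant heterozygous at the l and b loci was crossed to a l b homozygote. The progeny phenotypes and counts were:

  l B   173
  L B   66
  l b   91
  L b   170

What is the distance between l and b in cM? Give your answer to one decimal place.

31.4 cM

The two most frequent classes, L b (170) and l B (173), are the parental types, so the F1 was L b / l B.
The recombinant classes are L B and l b: 66 + 91 = 157.
Recombination frequency = 157/500 = 0.3140 ≈ 31.4%, i.e. 31.4 cM.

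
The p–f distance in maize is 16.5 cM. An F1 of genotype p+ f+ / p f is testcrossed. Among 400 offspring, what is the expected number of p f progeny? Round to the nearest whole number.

A map distance of 16.5 cM corresponds to a recombination frequency of 0.165.
The F1 is p+ f+ / p f, so p f is a parental gamete class with expected frequency (1 − r)/2 = 0.835/2 = 0.4175.
Expected number = 0.4175 × 400 = 167.00 ≈ 167.

167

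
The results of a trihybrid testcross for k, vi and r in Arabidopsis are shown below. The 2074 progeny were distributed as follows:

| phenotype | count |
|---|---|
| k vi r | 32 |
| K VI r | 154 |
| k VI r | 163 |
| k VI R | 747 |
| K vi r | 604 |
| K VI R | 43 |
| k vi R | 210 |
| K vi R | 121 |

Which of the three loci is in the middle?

k

The two most frequent reciprocal classes, K vi r and k VI R, are the parental types, so the F1 was K vi r / k VI R.
The two rarest classes, k vi r and K VI R, are the double crossovers. Comparing them with the parentals, only the k allele has switched, so k is the middle locus and the order is r – k – vi.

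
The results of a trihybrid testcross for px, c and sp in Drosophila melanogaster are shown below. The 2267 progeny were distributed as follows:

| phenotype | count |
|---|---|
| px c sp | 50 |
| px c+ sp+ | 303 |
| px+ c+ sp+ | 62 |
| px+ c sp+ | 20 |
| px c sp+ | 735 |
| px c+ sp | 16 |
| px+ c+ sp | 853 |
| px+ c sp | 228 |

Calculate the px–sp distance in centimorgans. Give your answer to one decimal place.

6.5 centimorgans

The two most frequent reciprocal classes, px c sp+ and px+ c+ sp, are the parental types, so the F1 was px c sp+ / px+ c+ sp.
The two rarest classes, px+ c sp+ and px c+ sp, are the double crossovers. Comparing them with the parentals, only the px allele has switched, so px is the middle locus and the order is sp – px – c.
Crossovers in the sp–px interval produce the single-crossover classes px c sp and px+ c+ sp+ (50 + 62 = 112) plus the double crossovers (36).
RF(sp–px) = (112 + 36) / 2267 = 148/2267 = 0.0653 → 6.5 centimorgans.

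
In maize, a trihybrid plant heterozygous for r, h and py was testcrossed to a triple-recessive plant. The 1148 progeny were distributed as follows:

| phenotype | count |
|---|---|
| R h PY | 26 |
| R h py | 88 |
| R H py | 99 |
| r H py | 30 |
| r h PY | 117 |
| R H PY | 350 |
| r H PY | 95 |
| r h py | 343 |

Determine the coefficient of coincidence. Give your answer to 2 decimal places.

0.99

The two most frequent reciprocal classes, r h py and R H PY, are the parental types, so the F1 was r h py / R H PY.
The two rarest classes, r H py and R h PY, are the double crossovers. Comparing them with the parentals, only the h allele has switched, so h is the middle locus and the order is r – h – py.
r–h: (183 + 56)/1148 = 0.2082; h–py: (216 + 56)/1148 = 0.2369.
Expected DCO frequency = 0.2082 × 0.2369 ≈ 0.04932; observed = 56/1148 ≈ 0.04878.
Coefficient of coincidence = 0.04878/0.04932 ≈ 0.99.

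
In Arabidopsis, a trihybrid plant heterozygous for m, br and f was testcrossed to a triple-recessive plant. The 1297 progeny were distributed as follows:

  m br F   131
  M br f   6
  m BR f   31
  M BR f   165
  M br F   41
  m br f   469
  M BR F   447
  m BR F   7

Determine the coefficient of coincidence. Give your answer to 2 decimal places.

0.64

The two most frequent reciprocal classes, M BR F and m br f, are the parental types, so the F1 was M BR F / m br f.
The two rarest classes, m BR F and M br f, are the double crossovers. Comparing them with the parentals, only the m allele has switched, so m is the middle locus and the order is br – m – f.
br–m: (72 + 13)/1297 = 0.0655; m–f: (296 + 13)/1297 = 0.2382.
Expected DCO frequency = 0.0655 × 0.2382 ≈ 0.01560; observed = 13/1297 ≈ 0.01002.
Coefficient of coincidence = 0.01002/0.01560 ≈ 0.64.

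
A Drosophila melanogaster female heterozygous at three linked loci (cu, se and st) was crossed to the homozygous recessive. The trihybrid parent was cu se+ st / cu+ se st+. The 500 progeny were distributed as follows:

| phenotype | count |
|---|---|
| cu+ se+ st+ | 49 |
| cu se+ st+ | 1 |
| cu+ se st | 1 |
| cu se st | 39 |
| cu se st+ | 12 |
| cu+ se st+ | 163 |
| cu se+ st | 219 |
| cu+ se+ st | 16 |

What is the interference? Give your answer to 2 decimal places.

The two rarest classes, cu se+ st+ and cu+ se st, are the double crossovers. Comparing them with the parentals, only the st allele has switched, so st is the middle locus and the order is se – st – cu.
se–st: (88 + 2)/500 = 0.1800; st–cu: (28 + 2)/500 = 0.0600.
Expected DCO frequency = 0.1800 × 0.0600 ≈ 0.01080; observed = 2/500 ≈ 0.00400.
Coefficient of coincidence = 0.00400/0.01080 ≈ 0.37; interference = 1 − 0.37 = 0.63.

0.63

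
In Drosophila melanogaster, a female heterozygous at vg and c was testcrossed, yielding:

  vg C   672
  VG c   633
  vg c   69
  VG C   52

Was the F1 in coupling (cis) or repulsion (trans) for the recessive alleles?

trans

The two most frequent classes are VG c (633) and vg C (672); these are the parental (non-recombinant) types.
So the F1 carried VG c on one chromosome and vg C on the other — the recessive alleles are on opposite chromosomes (trans / repulsion).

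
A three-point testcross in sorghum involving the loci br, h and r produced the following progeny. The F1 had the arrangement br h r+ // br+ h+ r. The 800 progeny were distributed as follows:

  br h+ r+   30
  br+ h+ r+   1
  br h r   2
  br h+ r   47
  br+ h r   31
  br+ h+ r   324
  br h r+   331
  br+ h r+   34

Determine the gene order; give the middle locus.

The two rarest classes, br h r and br+ h+ r+, are the double crossovers. Comparing them with the parentals, only the r allele has switched, so r is the middle locus and the order is h – r – br.

r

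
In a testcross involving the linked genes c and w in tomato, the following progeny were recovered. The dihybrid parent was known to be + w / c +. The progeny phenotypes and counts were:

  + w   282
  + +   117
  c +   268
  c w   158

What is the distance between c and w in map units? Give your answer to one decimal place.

33.3 map units

The recombinant classes are + + and c w: 117 + 158 = 275.
Recombination frequency = 275/825 = 0.3333 ≈ 33.3%, i.e. 33.3 map units.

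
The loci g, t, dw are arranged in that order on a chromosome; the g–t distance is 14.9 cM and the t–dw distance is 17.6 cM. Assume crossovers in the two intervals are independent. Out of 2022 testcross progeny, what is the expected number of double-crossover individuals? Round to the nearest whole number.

53

Map distances give recombination frequencies of 0.149 and 0.176 for the two intervals.
With no interference, expected double-crossover frequency = 0.149 × 0.176 = 0.02622.
Expected number = 0.02622 × 2022 = 53.02 ≈ 53.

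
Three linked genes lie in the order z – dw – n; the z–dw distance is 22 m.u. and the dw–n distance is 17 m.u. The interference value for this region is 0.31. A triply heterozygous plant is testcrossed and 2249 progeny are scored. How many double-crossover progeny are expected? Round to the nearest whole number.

Map distances give recombination frequencies of 0.220 and 0.170 for the two intervals.
With interference 0.31 (so coincidence = 0.69), expected double-crossover frequency = 0.220 × 0.170 × 0.69 = 0.02581.
Expected number = 0.02581 × 2249 = 58.04 ≈ 58.

58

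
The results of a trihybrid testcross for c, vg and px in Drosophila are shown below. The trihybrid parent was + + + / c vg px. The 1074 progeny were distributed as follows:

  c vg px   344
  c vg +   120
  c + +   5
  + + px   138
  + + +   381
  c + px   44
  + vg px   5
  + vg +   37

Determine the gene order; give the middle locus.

The two rarest classes, c + + and + vg px, are the double crossovers. Comparing them with the parentals, only the c allele has switched, so c is the middle locus and the order is vg – c – px.

c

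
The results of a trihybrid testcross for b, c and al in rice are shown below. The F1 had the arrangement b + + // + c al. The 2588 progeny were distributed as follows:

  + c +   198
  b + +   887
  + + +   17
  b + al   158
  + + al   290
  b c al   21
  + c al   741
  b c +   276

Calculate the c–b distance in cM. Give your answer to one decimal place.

The two rarest classes, + + + and b c al, are the double crossovers. Comparing them with the parentals, only the b allele has switched, so b is the middle locus and the order is al – b – c.
Crossovers in the b–c interval produce the single-crossover classes b c + and + + al (276 + 290 = 566) plus the double crossovers (38).
RF(b–c) = (566 + 38) / 2588 = 604/2588 = 0.2334 → 23.3 cM.

23.3 cM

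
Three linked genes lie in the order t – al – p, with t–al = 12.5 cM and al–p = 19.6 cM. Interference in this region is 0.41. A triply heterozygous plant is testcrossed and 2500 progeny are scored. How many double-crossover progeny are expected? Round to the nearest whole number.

36

Map distances give recombination frequencies of 0.125 and 0.196 for the two intervals.
With interference 0.41 (so coincidence = 0.59), expected double-crossover frequency = 0.125 × 0.196 × 0.59 = 0.01446.
Expected number = 0.01446 × 2500 = 36.14 ≈ 36.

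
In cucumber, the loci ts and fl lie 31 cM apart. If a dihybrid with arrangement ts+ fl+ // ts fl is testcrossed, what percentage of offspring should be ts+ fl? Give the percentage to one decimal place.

15.5%

A map distance of 31 cM corresponds to a recombination frequency of 0.310.
The F1 is ts+ fl+ / ts fl, so ts+ fl is a recombinant gamete class with expected frequency r/2 = 0.310/2 = 0.1550.
That is 0.1550 = 15.5% of the progeny.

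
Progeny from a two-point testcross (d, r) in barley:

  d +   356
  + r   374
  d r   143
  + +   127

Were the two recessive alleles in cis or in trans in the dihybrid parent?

trans

The two most frequent classes are + r (374) and d + (356); these are the parental (non-recombinant) types.
So the F1 carried + r on one chromosome and d + on the other — the recessive alleles are on opposite chromosomes (trans / repulsion).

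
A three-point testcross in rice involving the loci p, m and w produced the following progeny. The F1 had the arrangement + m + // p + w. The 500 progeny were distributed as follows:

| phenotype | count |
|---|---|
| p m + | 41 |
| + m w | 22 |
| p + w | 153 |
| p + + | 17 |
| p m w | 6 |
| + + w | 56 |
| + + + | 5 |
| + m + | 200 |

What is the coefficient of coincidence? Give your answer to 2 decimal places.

1.02

The two rarest classes, + + + and p m w, are the double crossovers. Comparing them with the parentals, only the m allele has switched, so m is the middle locus and the order is w – m – p.
w–m: (39 + 11)/500 = 0.1000; m–p: (97 + 11)/500 = 0.2160.
Expected DCO frequency = 0.1000 × 0.2160 ≈ 0.02160; observed = 11/500 ≈ 0.02200.
Coefficient of coincidence = 0.02200/0.02160 ≈ 1.02.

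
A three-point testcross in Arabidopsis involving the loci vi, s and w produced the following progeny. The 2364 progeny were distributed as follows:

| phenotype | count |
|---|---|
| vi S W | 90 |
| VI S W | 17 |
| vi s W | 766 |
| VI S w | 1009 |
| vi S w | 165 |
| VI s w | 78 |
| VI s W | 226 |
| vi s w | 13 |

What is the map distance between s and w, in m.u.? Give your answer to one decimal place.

8.4 m.u.

The two most frequent reciprocal classes, VI S w and vi s W, are the parental types, so the F1 was VI S w / vi s W.
The two rarest classes, VI S W and vi s w, are the double crossovers. Comparing them with the parentals, only the w allele has switched, so w is the middle locus and the order is vi – w – s.
Crossovers in the w–s interval produce the single-crossover classes VI s w and vi S W (78 + 90 = 168) plus the double crossovers (30).
RF(w–s) = (168 + 30) / 2364 = 198/2364 = 0.0838 → 8.4 m.u.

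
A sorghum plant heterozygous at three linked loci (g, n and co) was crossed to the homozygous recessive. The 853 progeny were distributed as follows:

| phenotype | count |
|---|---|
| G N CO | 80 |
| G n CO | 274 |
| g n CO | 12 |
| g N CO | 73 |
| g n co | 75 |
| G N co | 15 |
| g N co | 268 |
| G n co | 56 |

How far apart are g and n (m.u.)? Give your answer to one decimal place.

The two most frequent reciprocal classes, g N co and G n CO, are the parental types, so the F1 was g N co / G n CO.
The two rarest classes, G N co and g n CO, are the double crossovers. Comparing them with the parentals, only the g allele has switched, so g is the middle locus and the order is n – g – co.
Crossovers in the n–g interval produce the single-crossover classes g n co and G N CO (75 + 80 = 155) plus the double crossovers (27).
RF(n–g) = (155 + 27) / 853 = 182/853 = 0.2134 → 21.3 m.u.

21.3 m.u.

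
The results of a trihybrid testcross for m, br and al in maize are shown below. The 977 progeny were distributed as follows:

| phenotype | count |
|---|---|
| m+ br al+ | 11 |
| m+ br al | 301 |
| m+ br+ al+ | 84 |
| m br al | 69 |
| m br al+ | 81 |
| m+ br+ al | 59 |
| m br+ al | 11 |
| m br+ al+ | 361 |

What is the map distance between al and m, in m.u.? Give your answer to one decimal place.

The two most frequent reciprocal classes, m br+ al+ and m+ br al, are the parental types, so the F1 was m br+ al+ / m+ br al.
The two rarest classes, m br+ al and m+ br al+, are the double crossovers. Comparing them with the parentals, only the al allele has switched, so al is the middle locus and the order is br – al – m.
Crossovers in the al–m interval produce the single-crossover classes m+ br+ al+ and m br al (84 + 69 = 153) plus the double crossovers (22).
RF(al–m) = (153 + 22) / 977 = 175/977 = 0.1791 → 17.9 m.u.

17.9 m.u.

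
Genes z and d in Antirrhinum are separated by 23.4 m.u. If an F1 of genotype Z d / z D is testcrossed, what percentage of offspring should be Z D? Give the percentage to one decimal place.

11.7%

A map distance of 23.4 m.u. corresponds to a recombination frequency of 0.234.
The F1 is Z d / z D, so Z D is a recombinant gamete class with expected frequency r/2 = 0.234/2 = 0.1170.
That is 0.1170 = 11.7% of the progeny.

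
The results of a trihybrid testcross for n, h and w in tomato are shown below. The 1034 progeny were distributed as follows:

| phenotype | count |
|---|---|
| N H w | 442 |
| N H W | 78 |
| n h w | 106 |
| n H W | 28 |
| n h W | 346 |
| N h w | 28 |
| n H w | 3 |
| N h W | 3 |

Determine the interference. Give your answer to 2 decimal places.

The two most frequent reciprocal classes, n h W and N H w, are the parental types, so the F1 was n h W / N H w.
The two rarest classes, N h W and n H w, are the double crossovers. Comparing them with the parentals, only the n allele has switched, so n is the middle locus and the order is h – n – w.
h–n: (56 + 6)/1034 = 0.0600; n–w: (184 + 6)/1034 = 0.1838.
Expected DCO frequency = 0.0600 × 0.1838 ≈ 0.01103; observed = 6/1034 ≈ 0.00580.
Coefficient of coincidence = 0.00580/0.01103 ≈ 0.53; interference = 1 − 0.53 = 0.47.

0.47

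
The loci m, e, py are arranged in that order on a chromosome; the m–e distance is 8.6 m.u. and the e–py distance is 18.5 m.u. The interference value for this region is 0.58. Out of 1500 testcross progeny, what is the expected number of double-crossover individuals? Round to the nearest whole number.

10

Map distances give recombination frequencies of 0.086 and 0.185 for the two intervals.
With interference 0.58 (so coincidence = 0.42), expected double-crossover frequency = 0.086 × 0.185 × 0.42 = 0.00668.
Expected number = 0.00668 × 1500 = 10.02 ≈ 10.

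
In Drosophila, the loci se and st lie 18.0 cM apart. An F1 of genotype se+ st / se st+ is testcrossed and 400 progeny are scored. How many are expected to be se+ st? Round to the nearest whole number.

A map distance of 18.0 cM corresponds to a recombination frequency of 0.180.
The F1 is se+ st / se st+, so se+ st is a parental gamete class with expected frequency (1 − r)/2 = 0.820/2 = 0.4100.
Expected number = 0.4100 × 400 = 164.00 ≈ 164.

164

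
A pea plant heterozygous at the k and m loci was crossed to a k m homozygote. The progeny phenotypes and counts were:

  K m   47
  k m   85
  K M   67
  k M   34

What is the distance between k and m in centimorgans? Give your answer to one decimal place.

34.8 centimorgans

The two most frequent classes, K M (67) and k m (85), are the parental types, so the F1 was K M / k m.
The recombinant classes are K m and k M: 47 + 34 = 81.
Recombination frequency = 81/233 = 0.3476 ≈ 34.8%, i.e. 34.8 centimorgans.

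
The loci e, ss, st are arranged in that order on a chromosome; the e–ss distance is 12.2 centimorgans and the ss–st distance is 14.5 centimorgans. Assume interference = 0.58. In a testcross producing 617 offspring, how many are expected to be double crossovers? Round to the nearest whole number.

5

Map distances give recombination frequencies of 0.122 and 0.145 for the two intervals.
With interference 0.58 (so coincidence = 0.42), expected double-crossover frequency = 0.122 × 0.145 × 0.42 = 0.00743.
Expected number = 0.00743 × 617 = 4.58 ≈ 5.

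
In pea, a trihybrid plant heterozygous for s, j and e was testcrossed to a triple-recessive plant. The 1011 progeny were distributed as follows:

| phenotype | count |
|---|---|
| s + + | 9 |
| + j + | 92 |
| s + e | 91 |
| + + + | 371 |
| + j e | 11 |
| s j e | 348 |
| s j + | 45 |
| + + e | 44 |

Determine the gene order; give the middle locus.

s

The two most frequent reciprocal classes, + + + and s j e, are the parental types, so the F1 was + + + / s j e.
The two rarest classes, s + + and + j e, are the double crossovers. Comparing them with the parentals, only the s allele has switched, so s is the middle locus and the order is j – s – e.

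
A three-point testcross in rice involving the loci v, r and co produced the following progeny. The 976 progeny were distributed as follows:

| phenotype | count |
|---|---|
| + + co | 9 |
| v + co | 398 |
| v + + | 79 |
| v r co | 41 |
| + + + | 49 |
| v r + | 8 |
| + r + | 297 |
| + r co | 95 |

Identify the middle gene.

The two most frequent reciprocal classes, v + co and + r +, are the parental types, so the F1 was v + co / + r +.
The two rarest classes, + + co and v r +, are the double crossovers. Comparing them with the parentals, only the v allele has switched, so v is the middle locus and the order is co – v – r.

v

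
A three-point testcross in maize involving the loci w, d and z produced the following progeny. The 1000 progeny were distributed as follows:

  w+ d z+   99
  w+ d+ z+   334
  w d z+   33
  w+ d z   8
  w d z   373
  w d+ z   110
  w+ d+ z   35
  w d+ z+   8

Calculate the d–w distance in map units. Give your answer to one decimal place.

22.5 map units

The two most frequent reciprocal classes, w+ d+ z+ and w d z, are the parental types, so the F1 was w+ d+ z+ / w d z.
The two rarest classes, w d+ z+ and w+ d z, are the double crossovers. Comparing them with the parentals, only the w allele has switched, so w is the middle locus and the order is z – w – d.
Crossovers in the w–d interval produce the single-crossover classes w+ d z+ and w d+ z (99 + 110 = 209) plus the double crossovers (16).
RF(w–d) = (209 + 16) / 1000 = 225/1000 = 0.2250 → 22.5 map units.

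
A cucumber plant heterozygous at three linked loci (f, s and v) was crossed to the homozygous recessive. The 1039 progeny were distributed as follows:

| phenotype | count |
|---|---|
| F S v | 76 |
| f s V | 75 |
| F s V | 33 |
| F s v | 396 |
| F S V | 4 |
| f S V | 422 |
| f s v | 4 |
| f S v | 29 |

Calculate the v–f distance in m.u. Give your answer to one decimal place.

6.7 m.u.

The two most frequent reciprocal classes, F s v and f S V, are the parental types, so the F1 was F s v / f S V.
The two rarest classes, f s v and F S V, are the double crossovers. Comparing them with the parentals, only the f allele has switched, so f is the middle locus and the order is s – f – v.
Crossovers in the f–v interval produce the single-crossover classes F s V and f S v (33 + 29 = 62) plus the double crossovers (8).
RF(f–v) = (62 + 8) / 1039 = 70/1039 = 0.0674 → 6.7 m.u.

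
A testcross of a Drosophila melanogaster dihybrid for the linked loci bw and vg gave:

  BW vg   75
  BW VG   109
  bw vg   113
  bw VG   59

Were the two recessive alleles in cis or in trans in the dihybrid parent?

The two most frequent classes are BW VG (109) and bw vg (113); these are the parental (non-recombinant) types.
So the F1 carried BW VG on one chromosome and bw vg on the other — the recessive alleles are on the same chromosome (cis / coupling).

cis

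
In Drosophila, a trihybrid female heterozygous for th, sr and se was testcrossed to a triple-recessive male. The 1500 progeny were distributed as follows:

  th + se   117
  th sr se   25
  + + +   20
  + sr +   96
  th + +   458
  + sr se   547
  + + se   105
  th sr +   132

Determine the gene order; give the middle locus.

The two most frequent reciprocal classes, + sr se and th + +, are the parental types, so the F1 was + sr se / th + +.
The two rarest classes, th sr se and + + +, are the double crossovers. Comparing them with the parentals, only the th allele has switched, so th is the middle locus and the order is se – th – sr.

th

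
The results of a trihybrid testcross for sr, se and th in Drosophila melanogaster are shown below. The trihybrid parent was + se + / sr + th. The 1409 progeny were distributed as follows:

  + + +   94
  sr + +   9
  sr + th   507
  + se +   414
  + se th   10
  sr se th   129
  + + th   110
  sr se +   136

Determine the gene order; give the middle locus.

The two rarest classes, + se th and sr + +, are the double crossovers. Comparing them with the parentals, only the th allele has switched, so th is the middle locus and the order is sr – th – se.

th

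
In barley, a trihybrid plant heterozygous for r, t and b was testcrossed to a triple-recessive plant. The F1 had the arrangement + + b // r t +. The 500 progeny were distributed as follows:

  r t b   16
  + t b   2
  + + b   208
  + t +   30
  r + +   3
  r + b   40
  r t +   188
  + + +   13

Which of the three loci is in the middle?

The two rarest classes, + t b and r + +, are the double crossovers. Comparing them with the parentals, only the t allele has switched, so t is the middle locus and the order is b – t – r.

t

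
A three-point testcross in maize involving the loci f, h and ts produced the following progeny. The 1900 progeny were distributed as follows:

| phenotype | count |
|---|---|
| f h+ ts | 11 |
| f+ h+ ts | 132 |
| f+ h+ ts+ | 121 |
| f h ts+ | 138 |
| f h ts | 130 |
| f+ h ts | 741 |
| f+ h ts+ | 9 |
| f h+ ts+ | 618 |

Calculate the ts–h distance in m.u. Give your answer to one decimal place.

The two most frequent reciprocal classes, f h+ ts+ and f+ h ts, are the parental types, so the F1 was f h+ ts+ / f+ h ts.
The two rarest classes, f h+ ts and f+ h ts+, are the double crossovers. Comparing them with the parentals, only the ts allele has switched, so ts is the middle locus and the order is f – ts – h.
Crossovers in the ts–h interval produce the single-crossover classes f h ts+ and f+ h+ ts (138 + 132 = 270) plus the double crossovers (20).
RF(ts–h) = (270 + 20) / 1900 = 290/1900 = 0.1526 → 15.3 m.u.

15.3 m.u.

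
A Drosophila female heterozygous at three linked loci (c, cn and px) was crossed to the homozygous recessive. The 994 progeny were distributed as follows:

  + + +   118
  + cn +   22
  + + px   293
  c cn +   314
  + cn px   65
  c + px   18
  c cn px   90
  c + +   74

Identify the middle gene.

c

The two most frequent reciprocal classes, + + px and c cn +, are the parental types, so the F1 was + + px / c cn +.
The two rarest classes, c + px and + cn +, are the double crossovers. Comparing them with the parentals, only the c allele has switched, so c is the middle locus and the order is px – c – cn.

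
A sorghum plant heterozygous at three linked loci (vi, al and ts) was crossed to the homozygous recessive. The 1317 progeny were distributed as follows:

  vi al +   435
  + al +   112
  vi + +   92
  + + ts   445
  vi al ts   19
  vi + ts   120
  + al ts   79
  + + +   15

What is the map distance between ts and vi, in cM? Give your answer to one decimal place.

The two most frequent reciprocal classes, + + ts and vi al +, are the parental types, so the F1 was + + ts / vi al +.
The two rarest classes, + + + and vi al ts, are the double crossovers. Comparing them with the parentals, only the ts allele has switched, so ts is the middle locus and the order is vi – ts – al.
Crossovers in the vi–ts interval produce the single-crossover classes vi + ts and + al + (120 + 112 = 232) plus the double crossovers (34).
RF(vi–ts) = (232 + 34) / 1317 = 266/1317 = 0.2020 → 20.2 cM.

20.2 cM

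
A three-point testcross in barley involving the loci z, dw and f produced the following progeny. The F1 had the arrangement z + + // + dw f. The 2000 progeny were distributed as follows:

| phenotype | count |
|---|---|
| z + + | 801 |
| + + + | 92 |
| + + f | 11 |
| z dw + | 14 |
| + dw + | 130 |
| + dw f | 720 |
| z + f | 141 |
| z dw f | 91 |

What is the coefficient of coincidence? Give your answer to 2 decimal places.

0.81

The two rarest classes, z dw + and + + f, are the double crossovers. Comparing them with the parentals, only the dw allele has switched, so dw is the middle locus and the order is z – dw – f.
z–dw: (183 + 25)/2000 = 0.1040; dw–f: (271 + 25)/2000 = 0.1480.
Expected DCO frequency = 0.1040 × 0.1480 ≈ 0.01539; observed = 25/2000 ≈ 0.01250.
Coefficient of coincidence = 0.01250/0.01539 ≈ 0.81.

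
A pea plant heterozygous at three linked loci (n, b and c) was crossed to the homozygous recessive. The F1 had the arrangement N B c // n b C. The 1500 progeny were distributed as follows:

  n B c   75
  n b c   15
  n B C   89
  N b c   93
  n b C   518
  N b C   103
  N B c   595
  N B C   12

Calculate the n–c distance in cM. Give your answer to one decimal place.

13.7 cM

The two rarest classes, N B C and n b c, are the double crossovers. Comparing them with the parentals, only the c allele has switched, so c is the middle locus and the order is n – c – b.
Crossovers in the n–c interval produce the single-crossover classes n B c and N b C (75 + 103 = 178) plus the double crossovers (27).
RF(n–c) = (178 + 27) / 1500 = 205/1500 = 0.1367 → 13.7 cM.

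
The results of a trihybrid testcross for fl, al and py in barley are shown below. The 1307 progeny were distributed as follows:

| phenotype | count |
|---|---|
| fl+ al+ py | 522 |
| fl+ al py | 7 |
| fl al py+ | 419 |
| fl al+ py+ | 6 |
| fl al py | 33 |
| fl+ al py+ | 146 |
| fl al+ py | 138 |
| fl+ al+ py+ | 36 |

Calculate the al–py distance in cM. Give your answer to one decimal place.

6.3 cM

The two most frequent reciprocal classes, fl al py+ and fl+ al+ py, are the parental types, so the F1 was fl al py+ / fl+ al+ py.
The two rarest classes, fl al+ py+ and fl+ al py, are the double crossovers. Comparing them with the parentals, only the al allele has switched, so al is the middle locus and the order is fl – al – py.
Crossovers in the al–py interval produce the single-crossover classes fl al py and fl+ al+ py+ (33 + 36 = 69) plus the double crossovers (13).
RF(al–py) = (69 + 13) / 1307 = 82/1307 = 0.0627 → 6.3 cM.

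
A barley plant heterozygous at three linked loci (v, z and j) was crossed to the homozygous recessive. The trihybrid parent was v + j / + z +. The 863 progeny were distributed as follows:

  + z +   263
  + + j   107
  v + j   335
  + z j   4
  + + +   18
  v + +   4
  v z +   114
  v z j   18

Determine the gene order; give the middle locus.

j

The two rarest classes, v + + and + z j, are the double crossovers. Comparing them with the parentals, only the j allele has switched, so j is the middle locus and the order is v – j – z.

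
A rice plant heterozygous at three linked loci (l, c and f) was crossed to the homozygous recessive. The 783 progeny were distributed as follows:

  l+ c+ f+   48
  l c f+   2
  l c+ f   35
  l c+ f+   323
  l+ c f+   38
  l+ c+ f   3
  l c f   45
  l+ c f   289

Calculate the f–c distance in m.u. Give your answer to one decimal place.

10.0 m.u.

The two most frequent reciprocal classes, l c+ f+ and l+ c f, are the parental types, so the F1 was l c+ f+ / l+ c f.
The two rarest classes, l c f+ and l+ c+ f, are the double crossovers. Comparing them with the parentals, only the c allele has switched, so c is the middle locus and the order is f – c – l.
Crossovers in the f–c interval produce the single-crossover classes l c+ f and l+ c f+ (35 + 38 = 73) plus the double crossovers (5).
RF(f–c) = (73 + 5) / 783 = 78/783 = 0.0996 → 10.0 m.u.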